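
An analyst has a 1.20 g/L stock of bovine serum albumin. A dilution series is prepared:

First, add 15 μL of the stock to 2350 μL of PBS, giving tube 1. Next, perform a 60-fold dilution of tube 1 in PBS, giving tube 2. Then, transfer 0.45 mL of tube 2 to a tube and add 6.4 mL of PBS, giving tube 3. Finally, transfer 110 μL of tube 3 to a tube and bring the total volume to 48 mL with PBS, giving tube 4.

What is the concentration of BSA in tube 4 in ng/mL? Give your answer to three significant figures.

0.0191 ng/mL

Step 1: 15 μL + 2350 μL = 2365 μL total → factor 2365/15 = 157.67
Step 2: 60-fold → factor 60
Step 3: 0.45 mL + 6.4 mL = 6.85 mL total → factor 6.85/0.45 = 15.222
Step 4: 110 μL brought to 48 mL → factor 48000/110 = 436.36
Overall dilution factor = 157.67 × 60 × 15.222 × 436.36 = 6.2837 × 10^7
Final = 1.20 g/L / 6.2837 × 10^7 = 1.910 × 10^-8 g/L = 0.0191 ng/mL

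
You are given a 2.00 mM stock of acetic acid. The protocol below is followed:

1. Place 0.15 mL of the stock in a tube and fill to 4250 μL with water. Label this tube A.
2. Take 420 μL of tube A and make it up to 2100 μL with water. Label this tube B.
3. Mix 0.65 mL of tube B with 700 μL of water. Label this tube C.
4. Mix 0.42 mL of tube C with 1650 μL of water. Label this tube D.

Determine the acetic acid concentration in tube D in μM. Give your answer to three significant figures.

1.38 μM

Step 1: 0.15 mL brought to 4250 μL → factor 4.25/0.15 = 28.333
Step 2: 420 μL brought to 2100 μL → factor 2100/420 = 5
Step 3: 0.65 mL + 700 μL = 1.35 mL total → factor 1.35/0.65 = 2.0769
Step 4: 0.42 mL + 1650 μL = 2.07 mL total → factor 2.07/0.42 = 4.9286
Overall dilution factor = 28.333 × 5 × 2.0769 × 4.9286 = 1450.1
Final = 2.00 mM / 1450.1 = 0.001379 mM = 1.38 μM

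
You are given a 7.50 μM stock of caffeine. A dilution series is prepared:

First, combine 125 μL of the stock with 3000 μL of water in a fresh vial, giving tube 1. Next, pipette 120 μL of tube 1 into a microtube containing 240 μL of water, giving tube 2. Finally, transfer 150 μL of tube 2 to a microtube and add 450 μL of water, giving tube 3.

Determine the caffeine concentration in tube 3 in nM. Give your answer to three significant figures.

25.0 nM

Step 1: 125 μL + 3000 μL = 3125 μL total → factor 3125/125 = 25
Step 2: 120 μL + 240 μL = 360 μL total → factor 360/120 = 3
Step 3: 150 μL + 450 μL = 600 μL total → factor 600/150 = 4
Overall dilution factor = 25 × 3 × 4 = 300
Final = 7.50 μM / 300 = 0.02500 μM = 25.0 nM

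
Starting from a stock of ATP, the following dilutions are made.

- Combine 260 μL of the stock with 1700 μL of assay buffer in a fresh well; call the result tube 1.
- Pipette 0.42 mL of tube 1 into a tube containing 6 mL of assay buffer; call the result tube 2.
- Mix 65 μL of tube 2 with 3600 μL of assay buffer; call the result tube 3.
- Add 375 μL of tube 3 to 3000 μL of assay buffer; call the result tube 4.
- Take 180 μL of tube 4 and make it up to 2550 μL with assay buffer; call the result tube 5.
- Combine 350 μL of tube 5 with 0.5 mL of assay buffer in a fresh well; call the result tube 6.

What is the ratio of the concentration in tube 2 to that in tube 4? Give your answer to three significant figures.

507

Step 1: 260 μL + 1700 μL = 1960 μL total → factor 1960/260 = 7.5385
Step 2: 0.42 mL + 6 mL = 6.42 mL total → factor 6.42/0.42 = 15.286
Step 3: 65 μL + 3600 μL = 3665 μL total → factor 3665/65 = 56.385
Step 4: 375 μL + 3000 μL = 3375 μL total → factor 3375/375 = 9
Dilution factor to tube 2 = 115.23; to tube 4 = 58475
[tube 2]/[tube 4] = (factor to tube 4)/(factor to tube 2) = 58475/115.23 = 507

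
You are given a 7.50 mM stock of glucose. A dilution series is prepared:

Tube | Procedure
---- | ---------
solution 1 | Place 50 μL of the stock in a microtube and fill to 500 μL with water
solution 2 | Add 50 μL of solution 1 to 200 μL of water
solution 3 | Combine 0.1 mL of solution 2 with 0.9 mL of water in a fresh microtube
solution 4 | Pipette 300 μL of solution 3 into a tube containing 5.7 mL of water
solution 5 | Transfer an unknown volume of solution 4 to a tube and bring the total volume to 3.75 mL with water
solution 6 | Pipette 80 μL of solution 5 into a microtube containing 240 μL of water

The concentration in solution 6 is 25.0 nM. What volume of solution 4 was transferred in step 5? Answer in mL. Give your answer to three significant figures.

Step 1: 50 μL brought to 500 μL → factor 500/50 = 10
Step 2: 50 μL + 200 μL = 250 μL total → factor 250/50 = 5
Step 3: 0.1 mL + 0.9 mL = 1 mL total → factor 1/0.1 = 10
Step 4: 300 μL + 5.7 mL = 6000 μL total → factor 6000/300 = 20
Step 5: v brought to 3.75 mL → factor = 3.75 mL/v
Step 6: 80 μL + 240 μL = 320 μL total → factor 320/80 = 4
Product of known-step factors = 40000
Overall factor = 7.50 mM / (25.0 nM) = 3 × 10^5
Step-5 factor = 3 × 10^5 / 40000 = 7.5
v = 3.75 mL / 7.5 = 0.500 mL

0.500 mL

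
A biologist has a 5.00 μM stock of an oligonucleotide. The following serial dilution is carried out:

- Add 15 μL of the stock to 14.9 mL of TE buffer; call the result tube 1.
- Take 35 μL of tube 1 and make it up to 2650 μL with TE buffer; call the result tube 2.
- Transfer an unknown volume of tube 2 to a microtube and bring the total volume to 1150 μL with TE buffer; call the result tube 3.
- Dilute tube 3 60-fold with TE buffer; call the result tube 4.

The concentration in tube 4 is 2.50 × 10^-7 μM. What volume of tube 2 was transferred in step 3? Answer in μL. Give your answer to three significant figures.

Step 1: 15 μL + 14.9 mL = 14915 μL total → factor 14915/15 = 994.33
Step 2: 35 μL brought to 2650 μL → factor 2650/35 = 75.714
Step 3: v brought to 1150 μL → factor = 1150 μL/v
Step 4: 60-fold → factor 60
Product of known-step factors = 4.5171 × 10^6
Overall factor = 5.00 μM / (2.50 × 10^-7 μM) = 2 × 10^7
Step-3 factor = 2 × 10^7 / 4.5171 × 10^6 = 4.4276
v = 1150 μL / 4.4276 = 260 μL

260 μL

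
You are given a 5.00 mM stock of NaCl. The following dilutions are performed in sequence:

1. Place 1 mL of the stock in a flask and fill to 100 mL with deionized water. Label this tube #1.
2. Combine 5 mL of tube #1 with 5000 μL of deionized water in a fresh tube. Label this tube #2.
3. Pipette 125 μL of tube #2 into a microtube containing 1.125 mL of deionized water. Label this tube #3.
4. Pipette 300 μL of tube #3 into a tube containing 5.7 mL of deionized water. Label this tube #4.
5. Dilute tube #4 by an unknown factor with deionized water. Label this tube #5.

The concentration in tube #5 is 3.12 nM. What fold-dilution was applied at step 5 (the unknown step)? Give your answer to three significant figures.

Step 1: 1 mL brought to 100 mL → factor 100/1 = 100
Step 2: 5 mL + 5000 μL = 10 mL total → factor 10/5 = 2
Step 3: 125 μL + 1.125 mL = 1250 μL total → factor 1250/125 = 10
Step 4: 300 μL + 5.7 mL = 6000 μL total → factor 6000/300 = 20
Step 5: unknown factor x
Product of known-step factors = 40000
Overall factor = 5.00 mM / (3.12 nM) = 1.6026 × 10^6
x = 1.6026 × 10^6 / 40000 = 40.1

40.1-fold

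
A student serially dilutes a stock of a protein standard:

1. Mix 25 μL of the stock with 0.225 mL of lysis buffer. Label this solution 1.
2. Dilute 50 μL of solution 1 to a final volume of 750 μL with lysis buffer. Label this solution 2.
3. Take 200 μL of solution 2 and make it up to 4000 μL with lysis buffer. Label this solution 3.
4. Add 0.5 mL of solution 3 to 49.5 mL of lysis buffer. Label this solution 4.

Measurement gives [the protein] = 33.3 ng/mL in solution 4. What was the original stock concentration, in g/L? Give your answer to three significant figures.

9.99 g/L

Step 1: 25 μL + 0.225 mL = 250 μL total → factor 250/25 = 10
Step 2: 50 μL brought to 750 μL → factor 750/50 = 15
Step 3: 200 μL brought to 4000 μL → factor 4000/200 = 20
Step 4: 0.5 mL + 49.5 mL = 50 mL total → factor 50/0.5 = 100
Overall dilution factor = 10 × 15 × 20 × 100 = 3 × 10^5
Stock = 33.3 ng/mL × 3 × 10^5 = 9.990 × 10^6 ng/mL = 9.99 g/L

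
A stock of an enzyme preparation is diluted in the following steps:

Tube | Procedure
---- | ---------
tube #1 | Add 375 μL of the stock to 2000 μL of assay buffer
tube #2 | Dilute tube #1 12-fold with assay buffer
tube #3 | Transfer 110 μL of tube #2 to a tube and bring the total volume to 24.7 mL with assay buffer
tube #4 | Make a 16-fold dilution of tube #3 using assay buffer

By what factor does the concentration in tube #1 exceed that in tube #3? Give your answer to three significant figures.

2.69 × 10^3

Step 1: 375 μL + 2000 μL = 2375 μL total → factor 2375/375 = 6.3333
Step 2: 12-fold → factor 12
Step 3: 110 μL brought to 24.7 mL → factor 24700/110 = 224.55
Dilution factor to tube #1 = 6.3333; to tube #3 = 17065
[tube #1]/[tube #3] = (factor to tube #3)/(factor to tube #1) = 17065/6.3333 = 2.69 × 10^3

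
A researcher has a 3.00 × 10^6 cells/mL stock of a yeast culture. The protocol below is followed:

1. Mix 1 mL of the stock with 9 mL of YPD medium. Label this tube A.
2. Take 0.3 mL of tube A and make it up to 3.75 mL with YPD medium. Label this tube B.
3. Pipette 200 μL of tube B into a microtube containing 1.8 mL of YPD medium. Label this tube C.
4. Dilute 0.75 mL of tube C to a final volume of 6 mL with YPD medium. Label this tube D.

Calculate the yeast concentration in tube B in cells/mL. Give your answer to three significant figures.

Step 1: 1 mL + 9 mL = 10 mL total → factor 10/1 = 10
Step 2: 0.3 mL brought to 3.75 mL → factor 3.75/0.3 = 12.5
Dilution factor through tube B = 10 × 12.5 = 125
[tube B] = 3.00 × 10^6 cells/mL / 125 = 2.40 × 10^4 cells/mL

2.40 × 10^4 cells/mL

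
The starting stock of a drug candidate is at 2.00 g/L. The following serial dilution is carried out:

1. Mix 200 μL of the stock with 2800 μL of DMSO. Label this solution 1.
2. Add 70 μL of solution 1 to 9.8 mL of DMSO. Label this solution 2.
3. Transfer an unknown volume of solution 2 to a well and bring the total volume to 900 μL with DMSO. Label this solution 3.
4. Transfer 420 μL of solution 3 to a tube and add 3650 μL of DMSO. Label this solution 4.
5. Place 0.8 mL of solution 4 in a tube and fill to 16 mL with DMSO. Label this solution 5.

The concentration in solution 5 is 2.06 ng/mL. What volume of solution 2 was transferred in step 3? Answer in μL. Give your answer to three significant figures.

Step 1: 200 μL + 2800 μL = 3000 μL total → factor 3000/200 = 15
Step 2: 70 μL + 9.8 mL = 9870 μL total → factor 9870/70 = 141
Step 3: v brought to 900 μL → factor = 900 μL/v
Step 4: 420 μL + 3650 μL = 4070 μL total → factor 4070/420 = 9.6905
Step 5: 0.8 mL brought to 16 mL → factor 16/0.8 = 20
Product of known-step factors = 4.0991 × 10^5
Overall factor = 2.00 g/L / (2.06 ng/mL) = 9.7087 × 10^5
Step-3 factor = 9.7087 × 10^5 / 4.0991 × 10^5 = 2.3685
v = 900 μL / 2.3685 = 380 μL

380 μL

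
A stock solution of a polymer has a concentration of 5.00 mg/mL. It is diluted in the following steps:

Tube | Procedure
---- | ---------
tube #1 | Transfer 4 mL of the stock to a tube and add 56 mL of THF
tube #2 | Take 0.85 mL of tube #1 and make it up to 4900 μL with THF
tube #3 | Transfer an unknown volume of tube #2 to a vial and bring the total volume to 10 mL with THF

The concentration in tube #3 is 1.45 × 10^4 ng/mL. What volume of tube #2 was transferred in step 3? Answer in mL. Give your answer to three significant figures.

2.51 mL

Step 1: 4 mL + 56 mL = 60 mL total → factor 60/4 = 15
Step 2: 0.85 mL brought to 4900 μL → factor 4.9/0.85 = 5.7647
Step 3: v brought to 10 mL → factor = 10 mL/v
Product of known-step factors = 86.471
Overall factor = 5.00 mg/mL / (1.45 × 10^4 ng/mL) = 344.83
Step-3 factor = 344.83 / 86.471 = 3.9878
v = 10 mL / 3.9878 = 2.51 mL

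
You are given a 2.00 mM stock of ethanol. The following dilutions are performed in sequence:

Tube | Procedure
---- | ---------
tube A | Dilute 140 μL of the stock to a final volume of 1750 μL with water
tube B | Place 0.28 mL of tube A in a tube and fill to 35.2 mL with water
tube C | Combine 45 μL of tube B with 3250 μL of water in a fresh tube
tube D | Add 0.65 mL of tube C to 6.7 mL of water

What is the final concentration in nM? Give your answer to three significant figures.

1.54 nM

Step 1: 140 μL brought to 1750 μL → factor 1750/140 = 12.5
Step 2: 0.28 mL brought to 35.2 mL → factor 35.2/0.28 = 125.71
Step 3: 45 μL + 3250 μL = 3295 μL total → factor 3295/45 = 73.222
Step 4: 0.65 mL + 6.7 mL = 7.35 mL total → factor 7.35/0.65 = 11.308
Overall dilution factor = 12.5 × 125.71 × 73.222 × 11.308 = 1.3011 × 10^6
Final = 2.00 mM / 1.3011 × 10^6 = 1.537 × 10^-6 mM = 1.54 nM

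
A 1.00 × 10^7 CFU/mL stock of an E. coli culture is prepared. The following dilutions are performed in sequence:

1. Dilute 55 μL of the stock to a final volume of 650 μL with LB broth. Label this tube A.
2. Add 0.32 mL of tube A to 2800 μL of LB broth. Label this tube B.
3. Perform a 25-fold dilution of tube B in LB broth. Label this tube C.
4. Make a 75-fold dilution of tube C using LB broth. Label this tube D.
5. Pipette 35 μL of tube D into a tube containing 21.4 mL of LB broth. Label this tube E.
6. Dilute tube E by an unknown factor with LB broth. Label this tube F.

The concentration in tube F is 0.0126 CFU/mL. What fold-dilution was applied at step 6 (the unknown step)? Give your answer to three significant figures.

6.00-fold

Step 1: 55 μL brought to 650 μL → factor 650/55 = 11.818
Step 2: 0.32 mL + 2800 μL = 3.12 mL total → factor 3.12/0.32 = 9.75
Step 3: 25-fold → factor 25
Step 4: 75-fold → factor 75
Step 5: 35 μL + 21.4 mL = 21435 μL total → factor 21435/35 = 612.43
Step 6: unknown factor x
Product of known-step factors = 1.3232 × 10^8
Overall factor = 1.00 × 10^7 CFU/mL / (0.0126 CFU/mL) = 7.9365 × 10^8
x = 7.9365 × 10^8 / 1.3232 × 10^8 = 6.00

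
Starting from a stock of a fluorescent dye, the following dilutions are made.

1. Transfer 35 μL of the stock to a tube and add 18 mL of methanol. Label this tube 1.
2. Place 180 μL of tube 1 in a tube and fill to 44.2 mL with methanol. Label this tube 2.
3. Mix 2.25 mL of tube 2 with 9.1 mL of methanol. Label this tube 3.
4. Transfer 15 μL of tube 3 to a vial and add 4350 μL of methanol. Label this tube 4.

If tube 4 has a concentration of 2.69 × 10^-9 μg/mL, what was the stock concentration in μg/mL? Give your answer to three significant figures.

0.500 μg/mL

Step 1: 35 μL + 18 mL = 18035 μL total → factor 18035/35 = 515.29
Step 2: 180 μL brought to 44.2 mL → factor 44200/180 = 245.56
Step 3: 2.25 mL + 9.1 mL = 11.35 mL total → factor 11.35/2.25 = 5.0444
Step 4: 15 μL + 4350 μL = 4365 μL total → factor 4365/15 = 291
Overall dilution factor = 515.29 × 245.56 × 5.0444 × 291 = 1.8574 × 10^8
Stock = 2.69 × 10^-9 μg/mL × 1.8574 × 10^8 = 0.500 μg/mL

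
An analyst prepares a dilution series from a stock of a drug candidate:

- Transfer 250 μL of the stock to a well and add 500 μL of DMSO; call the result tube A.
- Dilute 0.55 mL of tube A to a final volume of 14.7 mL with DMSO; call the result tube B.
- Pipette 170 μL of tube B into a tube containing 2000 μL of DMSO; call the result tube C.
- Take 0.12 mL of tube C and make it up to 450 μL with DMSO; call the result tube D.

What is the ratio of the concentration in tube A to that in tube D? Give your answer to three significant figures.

1.28 × 10^3

Step 1: 250 μL + 500 μL = 750 μL total → factor 750/250 = 3
Step 2: 0.55 mL brought to 14.7 mL → factor 14.7/0.55 = 26.727
Step 3: 170 μL + 2000 μL = 2170 μL total → factor 2170/170 = 12.765
Step 4: 0.12 mL brought to 450 μL → factor 0.45/0.12 = 3.75
Dilution factor to tube A = 3; to tube D = 3838.1
[tube A]/[tube D] = (factor to tube D)/(factor to tube A) = 3838.1/3 = 1.28 × 10^3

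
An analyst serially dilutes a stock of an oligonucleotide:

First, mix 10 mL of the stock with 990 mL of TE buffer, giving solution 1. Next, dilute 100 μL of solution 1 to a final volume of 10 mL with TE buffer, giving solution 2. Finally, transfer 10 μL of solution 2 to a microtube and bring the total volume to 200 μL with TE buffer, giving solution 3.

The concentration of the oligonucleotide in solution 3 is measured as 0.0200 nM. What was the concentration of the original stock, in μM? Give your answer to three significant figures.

4.00 μM

Step 1: 10 mL + 990 mL = 1000 mL total → factor 1000/10 = 100
Step 2: 100 μL brought to 10 mL → factor 10000/100 = 100
Step 3: 10 μL brought to 200 μL → factor 200/10 = 20
Overall dilution factor = 100 × 100 × 20 = 2 × 10^5
Stock = 0.0200 nM × 2 × 10^5 = 4000 nM = 4.00 μM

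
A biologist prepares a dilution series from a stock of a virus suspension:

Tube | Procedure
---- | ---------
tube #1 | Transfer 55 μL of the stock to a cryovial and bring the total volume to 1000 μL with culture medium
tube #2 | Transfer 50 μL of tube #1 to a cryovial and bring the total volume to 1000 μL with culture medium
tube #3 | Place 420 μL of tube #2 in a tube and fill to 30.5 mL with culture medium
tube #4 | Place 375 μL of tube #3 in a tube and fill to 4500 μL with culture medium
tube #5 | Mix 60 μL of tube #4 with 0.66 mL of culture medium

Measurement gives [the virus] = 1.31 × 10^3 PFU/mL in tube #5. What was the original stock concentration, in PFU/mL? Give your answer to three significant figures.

4.98 × 10^9 PFU/mL

Step 1: 55 μL brought to 1000 μL → factor 1000/55 = 18.182
Step 2: 50 μL brought to 1000 μL → factor 1000/50 = 20
Step 3: 420 μL brought to 30.5 mL → factor 30500/420 = 72.619
Step 4: 375 μL brought to 4500 μL → factor 4500/375 = 12
Step 5: 60 μL + 0.66 mL = 720 μL total → factor 720/60 = 12
Overall dilution factor = 18.182 × 20 × 72.619 × 12 × 12 = 3.8026 × 10^6
Stock = 1.31 × 10^3 PFU/mL × 3.8026 × 10^6 = 4.98 × 10^9 PFU/mL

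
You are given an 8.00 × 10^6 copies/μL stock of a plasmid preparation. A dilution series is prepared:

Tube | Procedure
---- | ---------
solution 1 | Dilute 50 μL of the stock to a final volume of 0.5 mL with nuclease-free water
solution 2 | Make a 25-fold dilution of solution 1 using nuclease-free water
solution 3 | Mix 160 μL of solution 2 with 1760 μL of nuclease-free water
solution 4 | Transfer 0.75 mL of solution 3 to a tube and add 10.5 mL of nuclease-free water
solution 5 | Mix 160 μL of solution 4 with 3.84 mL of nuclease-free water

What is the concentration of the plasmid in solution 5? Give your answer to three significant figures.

7.11 copies/μL

Step 1: 50 μL brought to 0.5 mL → factor 500/50 = 10
Step 2: 25-fold → factor 25
Step 3: 160 μL + 1760 μL = 1920 μL total → factor 1920/160 = 12
Step 4: 0.75 mL + 10.5 mL = 11.25 mL total → factor 11.25/0.75 = 15
Step 5: 160 μL + 3.84 mL = 4000 μL total → factor 4000/160 = 25
Overall dilution factor = 10 × 25 × 12 × 15 × 25 = 1.125 × 10^6
Final = 8.00 × 10^6 copies/μL / 1.125 × 10^6 = 7.11 copies/μL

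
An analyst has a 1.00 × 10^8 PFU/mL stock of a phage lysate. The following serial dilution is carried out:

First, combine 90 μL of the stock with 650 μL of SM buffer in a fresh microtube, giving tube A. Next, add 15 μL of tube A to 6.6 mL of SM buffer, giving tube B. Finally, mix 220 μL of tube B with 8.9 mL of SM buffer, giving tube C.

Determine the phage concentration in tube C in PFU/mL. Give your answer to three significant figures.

665 PFU/mL

Step 1: 90 μL + 650 μL = 740 μL total → factor 740/90 = 8.2222
Step 2: 15 μL + 6.6 mL = 6615 μL total → factor 6615/15 = 441
Step 3: 220 μL + 8.9 mL = 9120 μL total → factor 9120/220 = 41.455
Overall dilution factor = 8.2222 × 441 × 41.455 = 1.5031 × 10^5
Final = 1.00 × 10^8 PFU/mL / 1.5031 × 10^5 = 665 PFU/mL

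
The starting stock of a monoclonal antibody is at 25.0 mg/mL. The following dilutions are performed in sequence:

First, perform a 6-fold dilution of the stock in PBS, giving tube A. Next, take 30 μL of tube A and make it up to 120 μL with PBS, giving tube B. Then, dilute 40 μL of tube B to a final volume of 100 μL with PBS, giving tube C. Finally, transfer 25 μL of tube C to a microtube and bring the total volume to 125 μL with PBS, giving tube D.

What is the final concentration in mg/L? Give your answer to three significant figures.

83.3 mg/L

Step 1: 6-fold → factor 6
Step 2: 30 μL brought to 120 μL → factor 120/30 = 4
Step 3: 40 μL brought to 100 μL → factor 100/40 = 2.5
Step 4: 25 μL brought to 125 μL → factor 125/25 = 5
Overall dilution factor = 6 × 4 × 2.5 × 5 = 300
Final = 25.0 mg/mL / 300 = 0.08333 mg/mL = 83.3 mg/L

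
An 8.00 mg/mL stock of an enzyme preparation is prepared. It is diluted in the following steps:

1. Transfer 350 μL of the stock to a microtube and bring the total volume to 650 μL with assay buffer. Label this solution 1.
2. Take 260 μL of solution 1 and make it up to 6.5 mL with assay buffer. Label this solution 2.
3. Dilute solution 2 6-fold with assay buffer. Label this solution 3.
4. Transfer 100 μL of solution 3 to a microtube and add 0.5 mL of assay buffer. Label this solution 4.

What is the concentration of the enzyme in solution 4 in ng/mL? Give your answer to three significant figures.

4.79 × 10^3 ng/mL

Step 1: 350 μL brought to 650 μL → factor 650/350 = 1.8571
Step 2: 260 μL brought to 6.5 mL → factor 6500/260 = 25
Step 3: 6-fold → factor 6
Step 4: 100 μL + 0.5 mL = 600 μL total → factor 600/100 = 6
Overall dilution factor = 1.8571 × 25 × 6 × 6 = 1671.4
Final = 8.00 mg/mL / 1671.4 = 0.004786 mg/mL = 4.79 × 10^3 ng/mL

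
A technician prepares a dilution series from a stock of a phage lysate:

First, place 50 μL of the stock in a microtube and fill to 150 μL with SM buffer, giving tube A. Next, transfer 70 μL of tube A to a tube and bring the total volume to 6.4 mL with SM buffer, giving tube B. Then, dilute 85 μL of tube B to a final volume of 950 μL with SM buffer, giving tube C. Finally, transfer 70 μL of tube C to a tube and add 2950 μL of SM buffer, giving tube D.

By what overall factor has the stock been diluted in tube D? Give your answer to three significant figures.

1.32 × 10^5

Step 1: 50 μL brought to 150 μL → factor 150/50 = 3
Step 2: 70 μL brought to 6.4 mL → factor 6400/70 = 91.429
Step 3: 85 μL brought to 950 μL → factor 950/85 = 11.176
Step 4: 70 μL + 2950 μL = 3020 μL total → factor 3020/70 = 43.143
Overall dilution factor = 3 × 91.429 × 11.176 × 43.143 = 1.3226 × 10^5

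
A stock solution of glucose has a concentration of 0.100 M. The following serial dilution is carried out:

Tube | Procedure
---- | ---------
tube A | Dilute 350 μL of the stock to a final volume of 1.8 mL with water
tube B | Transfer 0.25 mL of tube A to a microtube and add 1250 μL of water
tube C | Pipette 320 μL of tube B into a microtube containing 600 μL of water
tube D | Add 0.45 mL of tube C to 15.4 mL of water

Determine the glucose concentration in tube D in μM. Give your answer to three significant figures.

Step 1: 350 μL brought to 1.8 mL → factor 1800/350 = 5.1429
Step 2: 0.25 mL + 1250 μL = 1.5 mL total → factor 1.5/0.25 = 6
Step 3: 320 μL + 600 μL = 920 μL total → factor 920/320 = 2.875
Step 4: 0.45 mL + 15.4 mL = 15.85 mL total → factor 15.85/0.45 = 35.222
Overall dilution factor = 5.1429 × 6 × 2.875 × 35.222 = 3124.7
Final = 0.100 M / 3124.7 = 3.200 × 10^-5 M = 32.0 μM

32.0 μM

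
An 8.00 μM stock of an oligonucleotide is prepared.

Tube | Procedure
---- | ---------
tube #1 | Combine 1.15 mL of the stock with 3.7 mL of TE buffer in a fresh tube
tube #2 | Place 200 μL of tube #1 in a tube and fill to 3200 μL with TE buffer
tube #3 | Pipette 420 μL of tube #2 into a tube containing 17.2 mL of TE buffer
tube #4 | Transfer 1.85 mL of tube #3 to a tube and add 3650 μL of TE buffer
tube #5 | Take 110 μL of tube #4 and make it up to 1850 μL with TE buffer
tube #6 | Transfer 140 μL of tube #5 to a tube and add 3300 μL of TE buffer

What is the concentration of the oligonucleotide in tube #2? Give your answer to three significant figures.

0.119 μM

Step 1: 1.15 mL + 3.7 mL = 4.85 mL total → factor 4.85/1.15 = 4.2174
Step 2: 200 μL brought to 3200 μL → factor 3200/200 = 16
Dilution factor through tube #2 = 4.2174 × 16 = 67.478
[tube #2] = 8.00 μM / 67.478 = 0.119 μM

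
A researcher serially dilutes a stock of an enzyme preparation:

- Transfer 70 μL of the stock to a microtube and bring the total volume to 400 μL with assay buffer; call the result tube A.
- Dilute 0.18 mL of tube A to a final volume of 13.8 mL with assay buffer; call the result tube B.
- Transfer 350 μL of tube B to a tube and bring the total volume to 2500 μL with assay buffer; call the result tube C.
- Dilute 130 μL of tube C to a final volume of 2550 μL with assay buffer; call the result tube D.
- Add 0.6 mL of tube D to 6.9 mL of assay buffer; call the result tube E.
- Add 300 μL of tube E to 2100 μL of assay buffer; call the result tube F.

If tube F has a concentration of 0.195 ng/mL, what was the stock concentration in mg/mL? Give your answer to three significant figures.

Step 1: 70 μL brought to 400 μL → factor 400/70 = 5.7143
Step 2: 0.18 mL brought to 13.8 mL → factor 13.8/0.18 = 76.667
Step 3: 350 μL brought to 2500 μL → factor 2500/350 = 7.1429
Step 4: 130 μL brought to 2550 μL → factor 2550/130 = 19.615
Step 5: 0.6 mL + 6.9 mL = 7.5 mL total → factor 7.5/0.6 = 12.5
Step 6: 300 μL + 2100 μL = 2400 μL total → factor 2400/300 = 8
Overall dilution factor = 5.7143 × 76.667 × 7.1429 × 19.615 × 12.5 × 8 = 6.1381 × 10^6
Stock = 0.195 ng/mL × 6.1381 × 10^6 = 1.197 × 10^6 ng/mL = 1.20 mg/mL

1.20 mg/mL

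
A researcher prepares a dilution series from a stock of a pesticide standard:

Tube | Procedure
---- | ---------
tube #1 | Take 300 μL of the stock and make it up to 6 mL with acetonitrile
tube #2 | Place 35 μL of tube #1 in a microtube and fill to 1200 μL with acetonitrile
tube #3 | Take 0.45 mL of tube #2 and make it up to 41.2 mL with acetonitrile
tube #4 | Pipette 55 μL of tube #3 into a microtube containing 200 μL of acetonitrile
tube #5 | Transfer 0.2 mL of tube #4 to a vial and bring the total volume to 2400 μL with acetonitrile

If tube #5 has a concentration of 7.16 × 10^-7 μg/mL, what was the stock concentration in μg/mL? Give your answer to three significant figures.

Step 1: 300 μL brought to 6 mL → factor 6000/300 = 20
Step 2: 35 μL brought to 1200 μL → factor 1200/35 = 34.286
Step 3: 0.45 mL brought to 41.2 mL → factor 41.2/0.45 = 91.556
Step 4: 55 μL + 200 μL = 255 μL total → factor 255/55 = 4.6364
Step 5: 0.2 mL brought to 2400 μL → factor 2.4/0.2 = 12
Overall dilution factor = 20 × 34.286 × 91.556 × 4.6364 × 12 = 3.4929 × 10^6
Stock = 7.16 × 10^-7 μg/mL × 3.4929 × 10^6 = 2.50 μg/mL

2.50 μg/mL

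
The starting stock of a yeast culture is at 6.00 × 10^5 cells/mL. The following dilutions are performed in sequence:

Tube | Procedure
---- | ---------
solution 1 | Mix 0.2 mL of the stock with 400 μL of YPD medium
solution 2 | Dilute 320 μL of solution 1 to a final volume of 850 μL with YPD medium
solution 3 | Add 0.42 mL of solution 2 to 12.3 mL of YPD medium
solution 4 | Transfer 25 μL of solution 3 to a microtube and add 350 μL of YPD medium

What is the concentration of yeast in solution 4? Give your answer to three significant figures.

Step 1: 0.2 mL + 400 μL = 0.6 mL total → factor 0.6/0.2 = 3
Step 2: 320 μL brought to 850 μL → factor 850/320 = 2.6562
Step 3: 0.42 mL + 12.3 mL = 12.72 mL total → factor 12.72/0.42 = 30.286
Step 4: 25 μL + 350 μL = 375 μL total → factor 375/25 = 15
Overall dilution factor = 3 × 2.6562 × 30.286 × 15 = 3620.1
Final = 6.00 × 10^5 cells/mL / 3620.1 = 166 cells/mL

166 cells/mL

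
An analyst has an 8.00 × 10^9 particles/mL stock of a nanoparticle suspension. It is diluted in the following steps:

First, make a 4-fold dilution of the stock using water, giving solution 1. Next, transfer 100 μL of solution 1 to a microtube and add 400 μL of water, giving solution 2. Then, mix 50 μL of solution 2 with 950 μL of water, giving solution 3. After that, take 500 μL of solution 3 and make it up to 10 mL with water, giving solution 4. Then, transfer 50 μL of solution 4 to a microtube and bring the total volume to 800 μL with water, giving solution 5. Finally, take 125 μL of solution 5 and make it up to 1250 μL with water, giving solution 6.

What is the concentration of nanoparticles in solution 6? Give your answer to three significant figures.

6.25 × 10^3 particles/mL

Step 1: 4-fold → factor 4
Step 2: 100 μL + 400 μL = 500 μL total → factor 500/100 = 5
Step 3: 50 μL + 950 μL = 1000 μL total → factor 1000/50 = 20
Step 4: 500 μL brought to 10 mL → factor 10000/500 = 20
Step 5: 50 μL brought to 800 μL → factor 800/50 = 16
Step 6: 125 μL brought to 1250 μL → factor 1250/125 = 10
Overall dilution factor = 4 × 5 × 20 × 20 × 16 × 10 = 1.28 × 10^6
Final = 8.00 × 10^9 particles/mL / 1.28 × 10^6 = 6.25 × 10^3 particles/mL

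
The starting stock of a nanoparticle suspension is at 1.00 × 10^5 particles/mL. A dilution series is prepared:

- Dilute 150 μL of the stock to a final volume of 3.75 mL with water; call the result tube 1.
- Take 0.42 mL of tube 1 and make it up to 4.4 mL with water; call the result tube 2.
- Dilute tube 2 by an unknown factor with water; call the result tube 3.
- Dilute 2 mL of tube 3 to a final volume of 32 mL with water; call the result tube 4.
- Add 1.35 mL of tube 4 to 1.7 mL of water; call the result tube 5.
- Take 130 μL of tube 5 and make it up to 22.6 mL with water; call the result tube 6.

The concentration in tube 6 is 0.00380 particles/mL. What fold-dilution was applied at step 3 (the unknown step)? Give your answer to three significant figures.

Step 1: 150 μL brought to 3.75 mL → factor 3750/150 = 25
Step 2: 0.42 mL brought to 4.4 mL → factor 4.4/0.42 = 10.476
Step 3: unknown factor x
Step 4: 2 mL brought to 32 mL → factor 32/2 = 16
Step 5: 1.35 mL + 1.7 mL = 3.05 mL total → factor 3.05/1.35 = 2.2593
Step 6: 130 μL brought to 22.6 mL → factor 22600/130 = 173.85
Product of known-step factors = 1.6459 × 10^6
Overall factor = 1.00 × 10^5 particles/mL / (0.00380 particles/mL) = 2.6316 × 10^7
x = 2.6316 × 10^7 / 1.6459 × 10^6 = 16.0

16.0-fold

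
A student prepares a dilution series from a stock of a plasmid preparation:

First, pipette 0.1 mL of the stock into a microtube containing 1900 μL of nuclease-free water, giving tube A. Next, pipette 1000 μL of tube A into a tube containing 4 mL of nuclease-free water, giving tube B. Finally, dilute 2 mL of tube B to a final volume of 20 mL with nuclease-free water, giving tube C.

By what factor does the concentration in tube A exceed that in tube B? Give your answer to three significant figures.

5.00

Step 1: 0.1 mL + 1900 μL = 2 mL total → factor 2/0.1 = 20
Step 2: 1000 μL + 4 mL = 5000 μL total → factor 5000/1000 = 5
Dilution factor to tube A = 20; to tube B = 100
[tube A]/[tube B] = (factor to tube B)/(factor to tube A) = 100/20 = 5.00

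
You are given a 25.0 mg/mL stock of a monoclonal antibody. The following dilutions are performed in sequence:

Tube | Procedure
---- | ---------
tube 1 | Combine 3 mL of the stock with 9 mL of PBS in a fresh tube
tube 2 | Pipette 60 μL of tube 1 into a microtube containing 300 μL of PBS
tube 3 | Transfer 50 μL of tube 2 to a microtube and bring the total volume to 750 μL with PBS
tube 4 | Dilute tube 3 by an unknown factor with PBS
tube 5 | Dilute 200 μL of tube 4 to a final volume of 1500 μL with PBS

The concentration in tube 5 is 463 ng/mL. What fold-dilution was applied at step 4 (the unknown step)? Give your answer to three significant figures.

Step 1: 3 mL + 9 mL = 12 mL total → factor 12/3 = 4
Step 2: 60 μL + 300 μL = 360 μL total → factor 360/60 = 6
Step 3: 50 μL brought to 750 μL → factor 750/50 = 15
Step 4: unknown factor x
Step 5: 200 μL brought to 1500 μL → factor 1500/200 = 7.5
Product of known-step factors = 2700
Overall factor = 25.0 mg/mL / (463 ng/mL) = 53996
x = 53996 / 2700 = 20.0

20.0-fold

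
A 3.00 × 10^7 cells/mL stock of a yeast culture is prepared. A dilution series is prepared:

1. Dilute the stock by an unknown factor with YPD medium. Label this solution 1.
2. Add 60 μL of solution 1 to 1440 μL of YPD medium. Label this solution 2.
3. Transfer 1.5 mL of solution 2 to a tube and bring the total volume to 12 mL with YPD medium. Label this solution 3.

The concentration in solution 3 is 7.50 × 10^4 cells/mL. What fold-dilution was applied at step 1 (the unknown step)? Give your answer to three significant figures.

2.00-fold

Step 1: unknown factor x
Step 2: 60 μL + 1440 μL = 1500 μL total → factor 1500/60 = 25
Step 3: 1.5 mL brought to 12 mL → factor 12/1.5 = 8
Product of known-step factors = 200
Overall factor = 3.00 × 10^7 cells/mL / (7.50 × 10^4 cells/mL) = 400
x = 400 / 200 = 2.00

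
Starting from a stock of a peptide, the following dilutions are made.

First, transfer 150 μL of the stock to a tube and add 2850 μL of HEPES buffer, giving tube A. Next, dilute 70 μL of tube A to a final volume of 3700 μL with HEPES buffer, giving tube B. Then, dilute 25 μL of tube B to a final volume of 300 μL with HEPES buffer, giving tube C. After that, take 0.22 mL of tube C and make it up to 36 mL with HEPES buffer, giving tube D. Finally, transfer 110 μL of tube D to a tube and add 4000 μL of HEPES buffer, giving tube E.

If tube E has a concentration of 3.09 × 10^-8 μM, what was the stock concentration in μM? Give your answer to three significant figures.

2.40 μM

Step 1: 150 μL + 2850 μL = 3000 μL total → factor 3000/150 = 20
Step 2: 70 μL brought to 3700 μL → factor 3700/70 = 52.857
Step 3: 25 μL brought to 300 μL → factor 300/25 = 12
Step 4: 0.22 mL brought to 36 mL → factor 36/0.22 = 163.64
Step 5: 110 μL + 4000 μL = 4110 μL total → factor 4110/110 = 37.364
Overall dilution factor = 20 × 52.857 × 12 × 163.64 × 37.364 = 7.7561 × 10^7
Stock = 3.09 × 10^-8 μM × 7.7561 × 10^7 = 2.40 μM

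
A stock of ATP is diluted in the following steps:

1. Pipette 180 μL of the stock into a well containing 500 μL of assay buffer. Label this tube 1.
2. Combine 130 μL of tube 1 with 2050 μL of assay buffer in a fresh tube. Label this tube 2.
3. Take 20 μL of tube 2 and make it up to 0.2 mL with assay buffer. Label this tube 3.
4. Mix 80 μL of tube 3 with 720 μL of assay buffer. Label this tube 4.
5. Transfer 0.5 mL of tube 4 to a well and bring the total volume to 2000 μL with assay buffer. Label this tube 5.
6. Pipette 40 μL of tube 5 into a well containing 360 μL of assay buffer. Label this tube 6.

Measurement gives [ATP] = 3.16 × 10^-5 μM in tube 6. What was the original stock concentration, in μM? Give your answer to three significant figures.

Step 1: 180 μL + 500 μL = 680 μL total → factor 680/180 = 3.7778
Step 2: 130 μL + 2050 μL = 2180 μL total → factor 2180/130 = 16.769
Step 3: 20 μL brought to 0.2 mL → factor 200/20 = 10
Step 4: 80 μL + 720 μL = 800 μL total → factor 800/80 = 10
Step 5: 0.5 mL brought to 2000 μL → factor 2/0.5 = 4
Step 6: 40 μL + 360 μL = 400 μL total → factor 400/40 = 10
Overall dilution factor = 3.7778 × 16.769 × 10 × 10 × 4 × 10 = 2.534 × 10^5
Stock = 3.16 × 10^-5 μM × 2.534 × 10^5 = 8.01 μM

8.01 μM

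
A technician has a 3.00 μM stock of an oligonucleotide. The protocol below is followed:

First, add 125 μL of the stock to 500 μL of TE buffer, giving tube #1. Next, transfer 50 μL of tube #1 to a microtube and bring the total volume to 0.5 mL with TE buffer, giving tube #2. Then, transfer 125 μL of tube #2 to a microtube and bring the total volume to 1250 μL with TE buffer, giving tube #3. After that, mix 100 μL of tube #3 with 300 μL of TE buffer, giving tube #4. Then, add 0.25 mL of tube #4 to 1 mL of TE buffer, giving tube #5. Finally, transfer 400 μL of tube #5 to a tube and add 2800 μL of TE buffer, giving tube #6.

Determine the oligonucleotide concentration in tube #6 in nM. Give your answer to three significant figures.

Step 1: 125 μL + 500 μL = 625 μL total → factor 625/125 = 5
Step 2: 50 μL brought to 0.5 mL → factor 500/50 = 10
Step 3: 125 μL brought to 1250 μL → factor 1250/125 = 10
Step 4: 100 μL + 300 μL = 400 μL total → factor 400/100 = 4
Step 5: 0.25 mL + 1 mL = 1.25 mL total → factor 1.25/0.25 = 5
Step 6: 400 μL + 2800 μL = 3200 μL total → factor 3200/400 = 8
Overall dilution factor = 5 × 10 × 10 × 4 × 5 × 8 = 80000
Final = 3.00 μM / 80000 = 3.750 × 10^-5 μM = 0.0375 nM

0.0375 nM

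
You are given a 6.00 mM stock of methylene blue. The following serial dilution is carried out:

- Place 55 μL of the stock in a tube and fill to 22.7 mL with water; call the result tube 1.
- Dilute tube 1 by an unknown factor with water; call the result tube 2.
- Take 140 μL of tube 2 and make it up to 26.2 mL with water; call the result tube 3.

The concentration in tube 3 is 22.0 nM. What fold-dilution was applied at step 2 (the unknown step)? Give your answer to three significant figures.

Step 1: 55 μL brought to 22.7 mL → factor 22700/55 = 412.73
Step 2: unknown factor x
Step 3: 140 μL brought to 26.2 mL → factor 26200/140 = 187.14
Product of known-step factors = 77239
Overall factor = 6.00 mM / (22.0 nM) = 2.7273 × 10^5
x = 2.7273 × 10^5 / 77239 = 3.53

3.53-fold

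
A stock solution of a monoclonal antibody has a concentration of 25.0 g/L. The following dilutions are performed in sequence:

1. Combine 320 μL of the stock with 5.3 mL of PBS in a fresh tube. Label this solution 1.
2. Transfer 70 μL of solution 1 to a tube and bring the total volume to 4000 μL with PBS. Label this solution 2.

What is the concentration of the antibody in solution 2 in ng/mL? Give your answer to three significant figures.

2.49 × 10^4 ng/mL

Step 1: 320 μL + 5.3 mL = 5620 μL total → factor 5620/320 = 17.562
Step 2: 70 μL brought to 4000 μL → factor 4000/70 = 57.143
Overall dilution factor = 17.562 × 57.143 = 1003.6
Final = 25.0 g/L / 1003.6 = 0.02491 g/L = 2.49 × 10^4 ng/mL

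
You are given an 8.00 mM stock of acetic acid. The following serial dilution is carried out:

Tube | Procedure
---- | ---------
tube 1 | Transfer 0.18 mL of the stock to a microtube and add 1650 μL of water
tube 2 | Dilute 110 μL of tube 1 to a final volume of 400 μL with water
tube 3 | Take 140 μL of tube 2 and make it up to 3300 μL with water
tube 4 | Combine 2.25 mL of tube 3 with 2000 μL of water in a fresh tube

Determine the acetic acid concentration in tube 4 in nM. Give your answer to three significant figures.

Step 1: 0.18 mL + 1650 μL = 1.83 mL total → factor 1.83/0.18 = 10.167
Step 2: 110 μL brought to 400 μL → factor 400/110 = 3.6364
Step 3: 140 μL brought to 3300 μL → factor 3300/140 = 23.571
Step 4: 2.25 mL + 2000 μL = 4.25 mL total → factor 4.25/2.25 = 1.8889
Overall dilution factor = 10.167 × 3.6364 × 23.571 × 1.8889 = 1646
Final = 8.00 mM / 1646 = 0.004860 mM = 4.86 × 10^3 nM

4.86 × 10^3 nM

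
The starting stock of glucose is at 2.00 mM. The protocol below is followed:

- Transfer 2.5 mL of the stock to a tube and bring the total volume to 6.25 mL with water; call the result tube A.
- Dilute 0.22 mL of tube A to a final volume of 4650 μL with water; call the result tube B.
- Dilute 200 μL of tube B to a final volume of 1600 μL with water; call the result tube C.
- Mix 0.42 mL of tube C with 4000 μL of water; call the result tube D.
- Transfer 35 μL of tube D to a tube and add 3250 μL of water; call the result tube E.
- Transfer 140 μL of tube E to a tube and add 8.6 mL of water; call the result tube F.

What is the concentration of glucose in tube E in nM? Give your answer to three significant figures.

Step 1: 2.5 mL brought to 6.25 mL → factor 6.25/2.5 = 2.5
Step 2: 0.22 mL brought to 4650 μL → factor 4.65/0.22 = 21.136
Step 3: 200 μL brought to 1600 μL → factor 1600/200 = 8
Step 4: 0.42 mL + 4000 μL = 4.42 mL total → factor 4.42/0.42 = 10.524
Step 5: 35 μL + 3250 μL = 3285 μL total → factor 3285/35 = 93.857
Dilution factor through tube E = 2.5 × 21.136 × 8 × 10.524 × 93.857 = 4.1754 × 10^5
[tube E] = 2.00 mM / 4.1754 × 10^5 = 4.790 × 10^-6 mM = 4.79 nM

4.79 nM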